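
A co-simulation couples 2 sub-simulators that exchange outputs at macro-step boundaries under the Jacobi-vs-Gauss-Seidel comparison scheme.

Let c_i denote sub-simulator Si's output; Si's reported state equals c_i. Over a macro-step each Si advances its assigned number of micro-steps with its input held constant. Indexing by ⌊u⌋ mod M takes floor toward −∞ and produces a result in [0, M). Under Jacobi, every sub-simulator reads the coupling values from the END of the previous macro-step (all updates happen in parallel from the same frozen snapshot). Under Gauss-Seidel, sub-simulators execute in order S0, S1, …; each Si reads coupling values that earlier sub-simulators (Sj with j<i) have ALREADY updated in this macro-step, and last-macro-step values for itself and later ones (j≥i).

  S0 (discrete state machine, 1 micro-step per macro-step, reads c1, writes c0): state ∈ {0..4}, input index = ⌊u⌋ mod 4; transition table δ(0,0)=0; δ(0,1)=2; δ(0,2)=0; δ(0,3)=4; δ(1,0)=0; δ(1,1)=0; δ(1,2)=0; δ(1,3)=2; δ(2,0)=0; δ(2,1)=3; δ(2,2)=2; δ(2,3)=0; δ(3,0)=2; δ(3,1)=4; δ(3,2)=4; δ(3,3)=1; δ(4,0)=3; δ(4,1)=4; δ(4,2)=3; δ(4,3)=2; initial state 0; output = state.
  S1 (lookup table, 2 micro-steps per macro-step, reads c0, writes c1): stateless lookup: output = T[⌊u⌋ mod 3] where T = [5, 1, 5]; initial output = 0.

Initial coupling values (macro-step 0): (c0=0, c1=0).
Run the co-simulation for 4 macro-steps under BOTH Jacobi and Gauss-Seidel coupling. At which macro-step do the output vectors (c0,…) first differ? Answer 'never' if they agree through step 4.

first divergence at macro-step: 4

[Jacobi] macro 1: S0 reads c1=0 → after 1×micro: 0; S1 reads c0=0 → after 2×micro: 5 ⇒ (c0=0, c1=5)
[Jacobi] macro 2: S0 reads c1=5 → after 1×micro: 2; S1 reads c0=0 → after 2×micro: 5 ⇒ (c0=2, c1=5)
[Jacobi] macro 3: S0 reads c1=5 → after 1×micro: 3; S1 reads c0=2 → after 2×micro: 5 ⇒ (c0=3, c1=5)
[Jacobi] macro 4: S0 reads c1=5 → after 1×micro: 4; S1 reads c0=3 → after 2×micro: 5 ⇒ (c0=4, c1=5)
[Gauss-Seidel] macro 1: S0 reads c1=0 → after 1×micro: 0; S1 reads c0=0 → after 2×micro: 5 ⇒ (c0=0, c1=5)
[Gauss-Seidel] macro 2: S0 reads c1=5 → after 1×micro: 2; S1 reads c0=2 → after 2×micro: 5 ⇒ (c0=2, c1=5)
[Gauss-Seidel] macro 3: S0 reads c1=5 → after 1×micro: 3; S1 reads c0=3 → after 2×micro: 5 ⇒ (c0=3, c1=5)
[Gauss-Seidel] macro 4: S0 reads c1=5 → after 1×micro: 4; S1 reads c0=4 → after 2×micro: 1 ⇒ (c0=4, c1=1)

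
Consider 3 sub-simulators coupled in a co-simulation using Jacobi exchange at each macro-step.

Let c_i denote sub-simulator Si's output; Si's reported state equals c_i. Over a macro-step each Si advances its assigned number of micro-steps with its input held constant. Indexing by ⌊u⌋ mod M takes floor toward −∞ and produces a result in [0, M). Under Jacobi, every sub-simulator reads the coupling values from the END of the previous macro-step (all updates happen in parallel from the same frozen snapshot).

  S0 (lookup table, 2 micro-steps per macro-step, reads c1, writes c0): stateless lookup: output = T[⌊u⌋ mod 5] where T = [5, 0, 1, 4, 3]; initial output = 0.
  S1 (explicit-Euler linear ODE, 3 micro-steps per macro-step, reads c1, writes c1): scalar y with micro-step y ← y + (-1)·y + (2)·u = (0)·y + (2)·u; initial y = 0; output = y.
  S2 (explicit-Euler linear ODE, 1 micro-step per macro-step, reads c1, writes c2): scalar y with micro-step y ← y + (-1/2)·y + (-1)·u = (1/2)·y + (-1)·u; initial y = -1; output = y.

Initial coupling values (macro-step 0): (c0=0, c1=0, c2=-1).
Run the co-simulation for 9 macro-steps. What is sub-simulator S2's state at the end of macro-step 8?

S2 state at macro-step 8 = -1/256

macro 1: S0 reads c1=0 → after 2×micro: 5; S1 reads c1=0 → after 3×micro: 0; S2 reads c1=0 → after 1×micro: -1/2 ⇒ (c0=5, c1=0, c2=-1/2)
macro 2: S0 reads c1=0 → after 2×micro: 5; S1 reads c1=0 → after 3×micro: 0; S2 reads c1=0 → after 1×micro: -1/4 ⇒ (c0=5, c1=0, c2=-1/4)
macro 3: S0 reads c1=0 → after 2×micro: 5; S1 reads c1=0 → after 3×micro: 0; S2 reads c1=0 → after 1×micro: -1/8 ⇒ (c0=5, c1=0, c2=-1/8)
macro 4: S0 reads c1=0 → after 2×micro: 5; S1 reads c1=0 → after 3×micro: 0; S2 reads c1=0 → after 1×micro: -1/16 ⇒ (c0=5, c1=0, c2=-1/16)
macro 5: S0 reads c1=0 → after 2×micro: 5; S1 reads c1=0 → after 3×micro: 0; S2 reads c1=0 → after 1×micro: -1/32 ⇒ (c0=5, c1=0, c2=-1/32)
macro 6: S0 reads c1=0 → after 2×micro: 5; S1 reads c1=0 → after 3×micro: 0; S2 reads c1=0 → after 1×micro: -1/64 ⇒ (c0=5, c1=0, c2=-1/64)
macro 7: S0 reads c1=0 → after 2×micro: 5; S1 reads c1=0 → after 3×micro: 0; S2 reads c1=0 → after 1×micro: -1/128 ⇒ (c0=5, c1=0, c2=-1/128)
macro 8: S0 reads c1=0 → after 2×micro: 5; S1 reads c1=0 → after 3×micro: 0; S2 reads c1=0 → after 1×micro: -1/256 ⇒ (c0=5, c1=0, c2=-1/256)
macro 9: S0 reads c1=0 → after 2×micro: 5; S1 reads c1=0 → after 3×micro: 0; S2 reads c1=0 → after 1×micro: -1/512 ⇒ (c0=5, c1=0, c2=-1/512)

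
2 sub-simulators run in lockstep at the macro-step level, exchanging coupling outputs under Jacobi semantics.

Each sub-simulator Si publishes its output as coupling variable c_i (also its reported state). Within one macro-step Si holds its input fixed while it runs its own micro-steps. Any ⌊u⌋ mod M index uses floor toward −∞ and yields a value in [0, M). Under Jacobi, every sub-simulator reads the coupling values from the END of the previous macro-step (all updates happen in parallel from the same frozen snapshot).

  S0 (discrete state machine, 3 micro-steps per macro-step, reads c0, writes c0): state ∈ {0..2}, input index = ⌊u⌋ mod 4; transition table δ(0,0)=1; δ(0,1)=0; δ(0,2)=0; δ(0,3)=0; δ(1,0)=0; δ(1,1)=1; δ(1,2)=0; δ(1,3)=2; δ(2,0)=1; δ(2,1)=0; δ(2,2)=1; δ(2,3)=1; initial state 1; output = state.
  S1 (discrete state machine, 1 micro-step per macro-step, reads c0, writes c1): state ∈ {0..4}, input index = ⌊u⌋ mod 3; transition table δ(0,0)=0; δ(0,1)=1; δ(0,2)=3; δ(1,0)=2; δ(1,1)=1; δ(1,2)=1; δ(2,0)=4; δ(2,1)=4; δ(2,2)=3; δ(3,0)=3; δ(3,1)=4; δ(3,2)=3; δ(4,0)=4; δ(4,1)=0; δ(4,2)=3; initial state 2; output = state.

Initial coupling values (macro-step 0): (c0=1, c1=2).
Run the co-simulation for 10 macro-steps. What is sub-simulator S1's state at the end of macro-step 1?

S1 state at macro-step 1 = 4

macro 1: S0 reads c0=1 → after 3×micro: 1; S1 reads c0=1 → after 1×micro: 4 ⇒ (c0=1, c1=4)
macro 2: S0 reads c0=1 → after 3×micro: 1; S1 reads c0=1 → after 1×micro: 0 ⇒ (c0=1, c1=0)
macro 3: S0 reads c0=1 → after 3×micro: 1; S1 reads c0=1 → after 1×micro: 1 ⇒ (c0=1, c1=1)
macro 4: S0 reads c0=1 → after 3×micro: 1; S1 reads c0=1 → after 1×micro: 1 ⇒ (c0=1, c1=1)
macro 5: S0 reads c0=1 → after 3×micro: 1; S1 reads c0=1 → after 1×micro: 1 ⇒ (c0=1, c1=1)
macro 6: S0 reads c0=1 → after 3×micro: 1; S1 reads c0=1 → after 1×micro: 1 ⇒ (c0=1, c1=1)
macro 7: S0 reads c0=1 → after 3×micro: 1; S1 reads c0=1 → after 1×micro: 1 ⇒ (c0=1, c1=1)
macro 8: S0 reads c0=1 → after 3×micro: 1; S1 reads c0=1 → after 1×micro: 1 ⇒ (c0=1, c1=1)
macro 9: S0 reads c0=1 → after 3×micro: 1; S1 reads c0=1 → after 1×micro: 1 ⇒ (c0=1, c1=1)
macro 10: S0 reads c0=1 → after 3×micro: 1; S1 reads c0=1 → after 1×micro: 1 ⇒ (c0=1, c1=1)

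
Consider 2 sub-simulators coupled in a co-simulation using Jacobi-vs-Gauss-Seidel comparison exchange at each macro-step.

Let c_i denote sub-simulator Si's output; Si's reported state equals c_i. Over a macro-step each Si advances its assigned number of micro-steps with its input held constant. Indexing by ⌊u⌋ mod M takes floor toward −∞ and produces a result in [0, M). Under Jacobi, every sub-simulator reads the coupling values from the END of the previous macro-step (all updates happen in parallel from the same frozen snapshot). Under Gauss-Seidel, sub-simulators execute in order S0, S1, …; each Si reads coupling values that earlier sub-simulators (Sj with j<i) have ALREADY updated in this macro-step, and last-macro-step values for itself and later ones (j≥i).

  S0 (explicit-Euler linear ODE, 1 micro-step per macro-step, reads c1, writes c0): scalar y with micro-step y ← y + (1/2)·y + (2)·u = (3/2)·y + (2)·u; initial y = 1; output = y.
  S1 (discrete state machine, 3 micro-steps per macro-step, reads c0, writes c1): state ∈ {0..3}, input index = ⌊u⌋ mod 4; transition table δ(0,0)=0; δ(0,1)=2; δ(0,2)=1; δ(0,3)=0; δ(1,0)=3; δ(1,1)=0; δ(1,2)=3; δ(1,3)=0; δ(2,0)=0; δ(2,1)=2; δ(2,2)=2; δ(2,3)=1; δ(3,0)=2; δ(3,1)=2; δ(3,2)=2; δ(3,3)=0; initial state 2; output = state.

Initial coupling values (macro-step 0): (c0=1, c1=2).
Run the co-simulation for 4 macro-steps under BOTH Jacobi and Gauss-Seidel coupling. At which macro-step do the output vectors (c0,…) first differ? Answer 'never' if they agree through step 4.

first divergence at macro-step: 2

[Jacobi] macro 1: S0 reads c1=2 → after 1×micro: 11/2; S1 reads c0=1 → after 3×micro: 2 ⇒ (c0=11/2, c1=2)
[Jacobi] macro 2: S0 reads c1=2 → after 1×micro: 49/4; S1 reads c0=11/2 → after 3×micro: 2 ⇒ (c0=49/4, c1=2)
[Jacobi] macro 3: S0 reads c1=2 → after 1×micro: 179/8; S1 reads c0=49/4 → after 3×micro: 0 ⇒ (c0=179/8, c1=0)
[Jacobi] macro 4: S0 reads c1=0 → after 1×micro: 537/16; S1 reads c0=179/8 → after 3×micro: 2 ⇒ (c0=537/16, c1=2)
[Gauss-Seidel] macro 1: S0 reads c1=2 → after 1×micro: 11/2; S1 reads c0=11/2 → after 3×micro: 2 ⇒ (c0=11/2, c1=2)
[Gauss-Seidel] macro 2: S0 reads c1=2 → after 1×micro: 49/4; S1 reads c0=49/4 → after 3×micro: 0 ⇒ (c0=49/4, c1=0)
[Gauss-Seidel] macro 3: S0 reads c1=0 → after 1×micro: 147/8; S1 reads c0=147/8 → after 3×micro: 2 ⇒ (c0=147/8, c1=2)
[Gauss-Seidel] macro 4: S0 reads c1=2 → after 1×micro: 505/16; S1 reads c0=505/16 → after 3×micro: 0 ⇒ (c0=505/16, c1=0)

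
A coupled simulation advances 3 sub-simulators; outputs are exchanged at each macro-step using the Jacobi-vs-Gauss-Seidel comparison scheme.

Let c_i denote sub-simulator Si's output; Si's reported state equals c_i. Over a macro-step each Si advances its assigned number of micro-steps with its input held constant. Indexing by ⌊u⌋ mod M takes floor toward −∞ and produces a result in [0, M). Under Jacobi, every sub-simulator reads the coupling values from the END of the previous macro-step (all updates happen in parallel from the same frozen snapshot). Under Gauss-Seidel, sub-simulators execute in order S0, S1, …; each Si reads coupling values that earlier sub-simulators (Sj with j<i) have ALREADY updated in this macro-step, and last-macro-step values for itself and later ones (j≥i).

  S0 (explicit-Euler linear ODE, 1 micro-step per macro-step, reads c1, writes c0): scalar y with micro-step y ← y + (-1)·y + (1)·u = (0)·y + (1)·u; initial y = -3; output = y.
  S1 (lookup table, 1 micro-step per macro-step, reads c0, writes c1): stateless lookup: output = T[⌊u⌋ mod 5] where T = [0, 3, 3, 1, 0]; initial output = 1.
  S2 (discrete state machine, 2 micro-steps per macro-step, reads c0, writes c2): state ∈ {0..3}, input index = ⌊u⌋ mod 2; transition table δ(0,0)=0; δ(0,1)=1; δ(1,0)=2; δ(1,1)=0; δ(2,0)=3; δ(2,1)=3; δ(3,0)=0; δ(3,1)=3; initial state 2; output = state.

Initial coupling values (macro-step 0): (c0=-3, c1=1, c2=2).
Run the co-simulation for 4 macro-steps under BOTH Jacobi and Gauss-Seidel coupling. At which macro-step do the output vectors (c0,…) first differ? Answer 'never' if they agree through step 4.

[Jacobi] macro 1: S0 reads c1=1 → after 1×micro: 1; S1 reads c0=-3 → after 1×micro: 3; S2 reads c0=-3 → after 2×micro: 3 ⇒ (c0=1, c1=3, c2=3)
[Jacobi] macro 2: S0 reads c1=3 → after 1×micro: 3; S1 reads c0=1 → after 1×micro: 3; S2 reads c0=1 → after 2×micro: 3 ⇒ (c0=3, c1=3, c2=3)
[Jacobi] macro 3: S0 reads c1=3 → after 1×micro: 3; S1 reads c0=3 → after 1×micro: 1; S2 reads c0=3 → after 2×micro: 3 ⇒ (c0=3, c1=1, c2=3)
[Jacobi] macro 4: S0 reads c1=1 → after 1×micro: 1; S1 reads c0=3 → after 1×micro: 1; S2 reads c0=3 → after 2×micro: 3 ⇒ (c0=1, c1=1, c2=3)
[Gauss-Seidel] macro 1: S0 reads c1=1 → after 1×micro: 1; S1 reads c0=1 → after 1×micro: 3; S2 reads c0=1 → after 2×micro: 3 ⇒ (c0=1, c1=3, c2=3)
[Gauss-Seidel] macro 2: S0 reads c1=3 → after 1×micro: 3; S1 reads c0=3 → after 1×micro: 1; S2 reads c0=3 → after 2×micro: 3 ⇒ (c0=3, c1=1, c2=3)
[Gauss-Seidel] macro 3: S0 reads c1=1 → after 1×micro: 1; S1 reads c0=1 → after 1×micro: 3; S2 reads c0=1 → after 2×micro: 3 ⇒ (c0=1, c1=3, c2=3)
[Gauss-Seidel] macro 4: S0 reads c1=3 → after 1×micro: 3; S1 reads c0=3 → after 1×micro: 1; S2 reads c0=3 → after 2×micro: 3 ⇒ (c0=3, c1=1, c2=3)

first divergence at macro-step: 2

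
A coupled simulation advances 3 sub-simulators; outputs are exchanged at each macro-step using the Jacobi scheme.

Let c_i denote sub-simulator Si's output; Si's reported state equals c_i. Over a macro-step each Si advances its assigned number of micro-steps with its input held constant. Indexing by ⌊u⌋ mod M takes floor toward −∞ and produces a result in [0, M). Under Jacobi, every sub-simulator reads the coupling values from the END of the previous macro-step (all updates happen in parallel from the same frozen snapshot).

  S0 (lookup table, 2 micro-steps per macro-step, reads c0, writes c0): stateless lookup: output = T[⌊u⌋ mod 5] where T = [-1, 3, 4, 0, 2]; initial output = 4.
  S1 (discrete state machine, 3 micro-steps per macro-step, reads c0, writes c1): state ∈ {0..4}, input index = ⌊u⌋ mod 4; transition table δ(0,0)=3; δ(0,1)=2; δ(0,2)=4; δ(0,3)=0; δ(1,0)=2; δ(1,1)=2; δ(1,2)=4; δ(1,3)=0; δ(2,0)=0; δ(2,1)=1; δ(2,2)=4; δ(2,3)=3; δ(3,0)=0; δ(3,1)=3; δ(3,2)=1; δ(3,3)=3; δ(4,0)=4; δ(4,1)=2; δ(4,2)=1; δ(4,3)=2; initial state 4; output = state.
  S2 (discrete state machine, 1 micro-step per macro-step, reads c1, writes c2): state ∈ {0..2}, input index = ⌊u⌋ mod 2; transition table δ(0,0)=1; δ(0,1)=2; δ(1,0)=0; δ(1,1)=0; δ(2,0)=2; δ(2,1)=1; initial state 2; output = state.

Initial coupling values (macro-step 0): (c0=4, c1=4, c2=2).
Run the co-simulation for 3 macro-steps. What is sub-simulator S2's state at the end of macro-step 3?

S2 state at macro-step 3 = 1

macro 1: S0 reads c0=4 → after 2×micro: 2; S1 reads c0=4 → after 3×micro: 4; S2 reads c1=4 → after 1×micro: 2 ⇒ (c0=2, c1=4, c2=2)
macro 2: S0 reads c0=2 → after 2×micro: 4; S1 reads c0=2 → after 3×micro: 1; S2 reads c1=4 → after 1×micro: 2 ⇒ (c0=4, c1=1, c2=2)
macro 3: S0 reads c0=4 → after 2×micro: 2; S1 reads c0=4 → after 3×micro: 3; S2 reads c1=1 → after 1×micro: 1 ⇒ (c0=2, c1=3, c2=1)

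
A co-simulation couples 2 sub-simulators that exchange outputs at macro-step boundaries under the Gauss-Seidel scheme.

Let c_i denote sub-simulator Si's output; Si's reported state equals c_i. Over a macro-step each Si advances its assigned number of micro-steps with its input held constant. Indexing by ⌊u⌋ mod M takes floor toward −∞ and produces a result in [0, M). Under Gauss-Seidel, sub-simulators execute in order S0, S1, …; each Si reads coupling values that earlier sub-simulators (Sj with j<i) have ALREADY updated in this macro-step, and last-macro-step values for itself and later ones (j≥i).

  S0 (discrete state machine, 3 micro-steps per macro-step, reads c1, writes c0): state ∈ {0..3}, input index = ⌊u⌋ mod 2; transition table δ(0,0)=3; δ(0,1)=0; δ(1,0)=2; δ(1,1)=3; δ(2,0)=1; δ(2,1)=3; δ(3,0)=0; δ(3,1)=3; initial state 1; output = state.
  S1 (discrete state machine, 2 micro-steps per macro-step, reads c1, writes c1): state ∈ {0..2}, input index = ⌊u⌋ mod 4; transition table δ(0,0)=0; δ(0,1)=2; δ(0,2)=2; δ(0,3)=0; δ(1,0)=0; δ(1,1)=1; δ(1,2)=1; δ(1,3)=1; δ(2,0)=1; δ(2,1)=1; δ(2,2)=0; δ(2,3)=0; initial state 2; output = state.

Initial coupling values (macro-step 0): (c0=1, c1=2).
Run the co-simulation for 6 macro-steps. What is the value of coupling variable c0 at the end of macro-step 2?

c0 at macro-step 2 = 1

macro 1: S0 reads c1=2 → after 3×micro: 2; S1 reads c1=2 → after 2×micro: 2 ⇒ (c0=2, c1=2)
macro 2: S0 reads c1=2 → after 3×micro: 1; S1 reads c1=2 → after 2×micro: 2 ⇒ (c0=1, c1=2)
macro 3: S0 reads c1=2 → after 3×micro: 2; S1 reads c1=2 → after 2×micro: 2 ⇒ (c0=2, c1=2)
macro 4: S0 reads c1=2 → after 3×micro: 1; S1 reads c1=2 → after 2×micro: 2 ⇒ (c0=1, c1=2)
macro 5: S0 reads c1=2 → after 3×micro: 2; S1 reads c1=2 → after 2×micro: 2 ⇒ (c0=2, c1=2)
macro 6: S0 reads c1=2 → after 3×micro: 1; S1 reads c1=2 → after 2×micro: 2 ⇒ (c0=1, c1=2)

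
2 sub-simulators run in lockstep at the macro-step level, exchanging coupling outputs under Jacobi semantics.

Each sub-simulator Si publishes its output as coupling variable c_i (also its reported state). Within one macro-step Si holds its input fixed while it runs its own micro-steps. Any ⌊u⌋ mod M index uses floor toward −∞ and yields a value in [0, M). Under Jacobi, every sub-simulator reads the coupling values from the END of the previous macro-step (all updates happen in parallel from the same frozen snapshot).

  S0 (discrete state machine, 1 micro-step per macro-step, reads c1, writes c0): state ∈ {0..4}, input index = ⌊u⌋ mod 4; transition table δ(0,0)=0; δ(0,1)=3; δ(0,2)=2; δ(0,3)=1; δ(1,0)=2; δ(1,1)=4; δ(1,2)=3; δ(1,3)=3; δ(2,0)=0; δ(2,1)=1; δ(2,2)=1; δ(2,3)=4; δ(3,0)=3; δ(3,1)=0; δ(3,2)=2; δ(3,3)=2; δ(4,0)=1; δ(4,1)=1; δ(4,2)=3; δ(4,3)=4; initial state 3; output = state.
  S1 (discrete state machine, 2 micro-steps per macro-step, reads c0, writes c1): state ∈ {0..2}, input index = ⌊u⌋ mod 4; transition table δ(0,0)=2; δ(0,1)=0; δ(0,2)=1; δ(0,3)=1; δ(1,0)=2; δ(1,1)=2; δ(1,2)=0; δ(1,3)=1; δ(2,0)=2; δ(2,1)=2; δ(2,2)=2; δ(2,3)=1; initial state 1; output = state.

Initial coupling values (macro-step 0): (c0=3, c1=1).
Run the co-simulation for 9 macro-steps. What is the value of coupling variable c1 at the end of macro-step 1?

macro 1: S0 reads c1=1 → after 1×micro: 0; S1 reads c0=3 → after 2×micro: 1 ⇒ (c0=0, c1=1)
macro 2: S0 reads c1=1 → after 1×micro: 3; S1 reads c0=0 → after 2×micro: 2 ⇒ (c0=3, c1=2)
macro 3: S0 reads c1=2 → after 1×micro: 2; S1 reads c0=3 → after 2×micro: 1 ⇒ (c0=2, c1=1)
macro 4: S0 reads c1=1 → after 1×micro: 1; S1 reads c0=2 → after 2×micro: 1 ⇒ (c0=1, c1=1)
macro 5: S0 reads c1=1 → after 1×micro: 4; S1 reads c0=1 → after 2×micro: 2 ⇒ (c0=4, c1=2)
macro 6: S0 reads c1=2 → after 1×micro: 3; S1 reads c0=4 → after 2×micro: 2 ⇒ (c0=3, c1=2)
macro 7: S0 reads c1=2 → after 1×micro: 2; S1 reads c0=3 → after 2×micro: 1 ⇒ (c0=2, c1=1)
macro 8: S0 reads c1=1 → after 1×micro: 1; S1 reads c0=2 → after 2×micro: 1 ⇒ (c0=1, c1=1)
macro 9: S0 reads c1=1 → after 1×micro: 4; S1 reads c0=1 → after 2×micro: 2 ⇒ (c0=4, c1=2)

c1 at macro-step 1 = 1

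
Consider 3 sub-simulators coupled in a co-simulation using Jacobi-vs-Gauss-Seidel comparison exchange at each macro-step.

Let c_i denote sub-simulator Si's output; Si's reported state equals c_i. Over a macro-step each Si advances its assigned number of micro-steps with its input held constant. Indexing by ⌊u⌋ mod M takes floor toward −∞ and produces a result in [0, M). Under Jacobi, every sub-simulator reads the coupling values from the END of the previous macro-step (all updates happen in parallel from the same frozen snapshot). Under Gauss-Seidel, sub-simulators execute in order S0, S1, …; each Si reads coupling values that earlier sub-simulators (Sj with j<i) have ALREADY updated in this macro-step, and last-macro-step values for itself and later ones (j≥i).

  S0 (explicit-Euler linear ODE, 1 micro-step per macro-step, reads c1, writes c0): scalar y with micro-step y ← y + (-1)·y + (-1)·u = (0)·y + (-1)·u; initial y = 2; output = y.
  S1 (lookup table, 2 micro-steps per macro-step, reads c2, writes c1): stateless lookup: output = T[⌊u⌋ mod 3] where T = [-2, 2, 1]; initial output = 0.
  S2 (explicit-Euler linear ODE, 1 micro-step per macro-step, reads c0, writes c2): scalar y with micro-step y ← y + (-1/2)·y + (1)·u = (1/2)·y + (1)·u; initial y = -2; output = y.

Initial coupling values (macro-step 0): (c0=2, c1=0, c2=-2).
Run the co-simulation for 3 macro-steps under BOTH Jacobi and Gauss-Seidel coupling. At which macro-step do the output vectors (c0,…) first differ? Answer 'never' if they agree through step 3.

first divergence at macro-step: 1

[Jacobi] macro 1: S0 reads c1=0 → after 1×micro: 0; S1 reads c2=-2 → after 2×micro: 2; S2 reads c0=2 → after 1×micro: 1 ⇒ (c0=0, c1=2, c2=1)
[Jacobi] macro 2: S0 reads c1=2 → after 1×micro: -2; S1 reads c2=1 → after 2×micro: 2; S2 reads c0=0 → after 1×micro: 1/2 ⇒ (c0=-2, c1=2, c2=1/2)
[Jacobi] macro 3: S0 reads c1=2 → after 1×micro: -2; S1 reads c2=1/2 → after 2×micro: -2; S2 reads c0=-2 → after 1×micro: -7/4 ⇒ (c0=-2, c1=-2, c2=-7/4)
[Gauss-Seidel] macro 1: S0 reads c1=0 → after 1×micro: 0; S1 reads c2=-2 → after 2×micro: 2; S2 reads c0=0 → after 1×micro: -1 ⇒ (c0=0, c1=2, c2=-1)
[Gauss-Seidel] macro 2: S0 reads c1=2 → after 1×micro: -2; S1 reads c2=-1 → after 2×micro: 1; S2 reads c0=-2 → after 1×micro: -5/2 ⇒ (c0=-2, c1=1, c2=-5/2)
[Gauss-Seidel] macro 3: S0 reads c1=1 → after 1×micro: -1; S1 reads c2=-5/2 → after 2×micro: -2; S2 reads c0=-1 → after 1×micro: -9/4 ⇒ (c0=-1, c1=-2, c2=-9/4)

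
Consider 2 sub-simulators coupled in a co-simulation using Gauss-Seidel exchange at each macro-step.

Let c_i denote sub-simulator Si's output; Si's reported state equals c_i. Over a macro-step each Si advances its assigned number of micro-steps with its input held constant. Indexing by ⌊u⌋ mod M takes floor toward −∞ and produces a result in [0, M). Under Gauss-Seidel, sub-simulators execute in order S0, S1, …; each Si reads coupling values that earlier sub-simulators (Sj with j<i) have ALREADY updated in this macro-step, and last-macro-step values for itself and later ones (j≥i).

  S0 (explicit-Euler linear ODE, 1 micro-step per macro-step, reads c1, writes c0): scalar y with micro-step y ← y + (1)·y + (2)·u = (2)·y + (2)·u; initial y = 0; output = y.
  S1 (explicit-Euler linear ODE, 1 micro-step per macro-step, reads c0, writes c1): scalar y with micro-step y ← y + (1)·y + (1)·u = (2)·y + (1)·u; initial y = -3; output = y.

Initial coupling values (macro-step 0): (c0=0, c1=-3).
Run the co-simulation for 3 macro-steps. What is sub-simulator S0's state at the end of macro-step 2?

S0 state at macro-step 2 = -36

macro 1: S0 reads c1=-3 → after 1×micro: -6; S1 reads c0=-6 → after 1×micro: -12 ⇒ (c0=-6, c1=-12)
macro 2: S0 reads c1=-12 → after 1×micro: -36; S1 reads c0=-36 → after 1×micro: -60 ⇒ (c0=-36, c1=-60)
macro 3: S0 reads c1=-60 → after 1×micro: -192; S1 reads c0=-192 → after 1×micro: -312 ⇒ (c0=-192, c1=-312)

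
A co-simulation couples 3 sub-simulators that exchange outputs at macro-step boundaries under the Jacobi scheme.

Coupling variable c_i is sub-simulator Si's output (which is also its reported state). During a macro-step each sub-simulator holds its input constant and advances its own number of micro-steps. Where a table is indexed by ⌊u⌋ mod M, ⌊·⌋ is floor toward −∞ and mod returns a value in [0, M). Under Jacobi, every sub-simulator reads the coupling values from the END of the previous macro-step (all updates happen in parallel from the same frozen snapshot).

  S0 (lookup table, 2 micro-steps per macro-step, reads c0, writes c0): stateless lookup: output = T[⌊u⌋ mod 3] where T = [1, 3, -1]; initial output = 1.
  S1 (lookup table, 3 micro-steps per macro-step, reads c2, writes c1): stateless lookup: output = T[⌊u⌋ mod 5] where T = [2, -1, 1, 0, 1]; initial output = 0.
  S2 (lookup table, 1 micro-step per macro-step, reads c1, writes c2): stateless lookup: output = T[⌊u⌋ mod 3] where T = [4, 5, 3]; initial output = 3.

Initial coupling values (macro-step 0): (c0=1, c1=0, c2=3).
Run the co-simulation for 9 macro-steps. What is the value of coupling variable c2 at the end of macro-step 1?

c2 at macro-step 1 = 4

macro 1: S0 reads c0=1 → after 2×micro: 3; S1 reads c2=3 → after 3×micro: 0; S2 reads c1=0 → after 1×micro: 4 ⇒ (c0=3, c1=0, c2=4)
macro 2: S0 reads c0=3 → after 2×micro: 1; S1 reads c2=4 → after 3×micro: 1; S2 reads c1=0 → after 1×micro: 4 ⇒ (c0=1, c1=1, c2=4)
macro 3: S0 reads c0=1 → after 2×micro: 3; S1 reads c2=4 → after 3×micro: 1; S2 reads c1=1 → after 1×micro: 5 ⇒ (c0=3, c1=1, c2=5)
macro 4: S0 reads c0=3 → after 2×micro: 1; S1 reads c2=5 → after 3×micro: 2; S2 reads c1=1 → after 1×micro: 5 ⇒ (c0=1, c1=2, c2=5)
macro 5: S0 reads c0=1 → after 2×micro: 3; S1 reads c2=5 → after 3×micro: 2; S2 reads c1=2 → after 1×micro: 3 ⇒ (c0=3, c1=2, c2=3)
macro 6: S0 reads c0=3 → after 2×micro: 1; S1 reads c2=3 → after 3×micro: 0; S2 reads c1=2 → after 1×micro: 3 ⇒ (c0=1, c1=0, c2=3)
macro 7: S0 reads c0=1 → after 2×micro: 3; S1 reads c2=3 → after 3×micro: 0; S2 reads c1=0 → after 1×micro: 4 ⇒ (c0=3, c1=0, c2=4)
macro 8: S0 reads c0=3 → after 2×micro: 1; S1 reads c2=4 → after 3×micro: 1; S2 reads c1=0 → after 1×micro: 4 ⇒ (c0=1, c1=1, c2=4)
macro 9: S0 reads c0=1 → after 2×micro: 3; S1 reads c2=4 → after 3×micro: 1; S2 reads c1=1 → after 1×micro: 5 ⇒ (c0=3, c1=1, c2=5)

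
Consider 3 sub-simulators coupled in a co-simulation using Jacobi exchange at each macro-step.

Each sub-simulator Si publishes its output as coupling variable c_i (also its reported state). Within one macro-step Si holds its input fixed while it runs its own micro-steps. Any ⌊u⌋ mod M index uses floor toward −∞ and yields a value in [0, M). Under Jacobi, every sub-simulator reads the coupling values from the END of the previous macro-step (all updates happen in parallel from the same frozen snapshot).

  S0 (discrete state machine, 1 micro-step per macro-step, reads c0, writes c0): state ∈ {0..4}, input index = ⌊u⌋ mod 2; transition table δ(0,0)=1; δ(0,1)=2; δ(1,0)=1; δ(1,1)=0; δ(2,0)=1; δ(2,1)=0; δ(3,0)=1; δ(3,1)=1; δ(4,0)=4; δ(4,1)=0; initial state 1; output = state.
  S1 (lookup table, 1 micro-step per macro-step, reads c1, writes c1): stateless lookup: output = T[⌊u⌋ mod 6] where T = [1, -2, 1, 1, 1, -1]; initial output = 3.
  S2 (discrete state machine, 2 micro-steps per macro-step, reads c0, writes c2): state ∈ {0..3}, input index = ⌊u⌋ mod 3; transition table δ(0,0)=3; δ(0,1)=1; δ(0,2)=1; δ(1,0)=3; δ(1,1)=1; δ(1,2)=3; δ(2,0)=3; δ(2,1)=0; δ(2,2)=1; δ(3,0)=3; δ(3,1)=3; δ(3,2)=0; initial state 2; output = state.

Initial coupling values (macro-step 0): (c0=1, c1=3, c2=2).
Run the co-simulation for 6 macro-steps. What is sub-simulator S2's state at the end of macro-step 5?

S2 state at macro-step 5 = 3

macro 1: S0 reads c0=1 → after 1×micro: 0; S1 reads c1=3 → after 1×micro: 1; S2 reads c0=1 → after 2×micro: 1 ⇒ (c0=0, c1=1, c2=1)
macro 2: S0 reads c0=0 → after 1×micro: 1; S1 reads c1=1 → after 1×micro: -2; S2 reads c0=0 → after 2×micro: 3 ⇒ (c0=1, c1=-2, c2=3)
macro 3: S0 reads c0=1 → after 1×micro: 0; S1 reads c1=-2 → after 1×micro: 1; S2 reads c0=1 → after 2×micro: 3 ⇒ (c0=0, c1=1, c2=3)
macro 4: S0 reads c0=0 → after 1×micro: 1; S1 reads c1=1 → after 1×micro: -2; S2 reads c0=0 → after 2×micro: 3 ⇒ (c0=1, c1=-2, c2=3)
macro 5: S0 reads c0=1 → after 1×micro: 0; S1 reads c1=-2 → after 1×micro: 1; S2 reads c0=1 → after 2×micro: 3 ⇒ (c0=0, c1=1, c2=3)
macro 6: S0 reads c0=0 → after 1×micro: 1; S1 reads c1=1 → after 1×micro: -2; S2 reads c0=0 → after 2×micro: 3 ⇒ (c0=1, c1=-2, c2=3)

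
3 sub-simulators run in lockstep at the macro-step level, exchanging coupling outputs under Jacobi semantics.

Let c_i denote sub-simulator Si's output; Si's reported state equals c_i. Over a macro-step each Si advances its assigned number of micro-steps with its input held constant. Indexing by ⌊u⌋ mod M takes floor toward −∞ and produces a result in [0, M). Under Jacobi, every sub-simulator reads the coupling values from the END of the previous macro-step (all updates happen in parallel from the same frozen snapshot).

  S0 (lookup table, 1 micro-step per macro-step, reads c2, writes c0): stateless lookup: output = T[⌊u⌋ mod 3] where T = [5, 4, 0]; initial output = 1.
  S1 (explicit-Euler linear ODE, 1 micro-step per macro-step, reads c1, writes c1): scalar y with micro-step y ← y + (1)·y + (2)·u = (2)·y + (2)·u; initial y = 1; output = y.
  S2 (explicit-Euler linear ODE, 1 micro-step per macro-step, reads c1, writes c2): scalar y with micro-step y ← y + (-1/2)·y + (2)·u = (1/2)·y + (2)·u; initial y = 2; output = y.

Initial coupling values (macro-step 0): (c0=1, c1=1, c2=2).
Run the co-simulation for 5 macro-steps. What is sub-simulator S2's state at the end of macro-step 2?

macro 1: S0 reads c2=2 → after 1×micro: 0; S1 reads c1=1 → after 1×micro: 4; S2 reads c1=1 → after 1×micro: 3 ⇒ (c0=0, c1=4, c2=3)
macro 2: S0 reads c2=3 → after 1×micro: 5; S1 reads c1=4 → after 1×micro: 16; S2 reads c1=4 → after 1×micro: 19/2 ⇒ (c0=5, c1=16, c2=19/2)
macro 3: S0 reads c2=19/2 → after 1×micro: 5; S1 reads c1=16 → after 1×micro: 64; S2 reads c1=16 → after 1×micro: 147/4 ⇒ (c0=5, c1=64, c2=147/4)
macro 4: S0 reads c2=147/4 → after 1×micro: 5; S1 reads c1=64 → after 1×micro: 256; S2 reads c1=64 → after 1×micro: 1171/8 ⇒ (c0=5, c1=256, c2=1171/8)
macro 5: S0 reads c2=1171/8 → after 1×micro: 0; S1 reads c1=256 → after 1×micro: 1024; S2 reads c1=256 → after 1×micro: 9363/16 ⇒ (c0=0, c1=1024, c2=9363/16)

S2 state at macro-step 2 = 19/2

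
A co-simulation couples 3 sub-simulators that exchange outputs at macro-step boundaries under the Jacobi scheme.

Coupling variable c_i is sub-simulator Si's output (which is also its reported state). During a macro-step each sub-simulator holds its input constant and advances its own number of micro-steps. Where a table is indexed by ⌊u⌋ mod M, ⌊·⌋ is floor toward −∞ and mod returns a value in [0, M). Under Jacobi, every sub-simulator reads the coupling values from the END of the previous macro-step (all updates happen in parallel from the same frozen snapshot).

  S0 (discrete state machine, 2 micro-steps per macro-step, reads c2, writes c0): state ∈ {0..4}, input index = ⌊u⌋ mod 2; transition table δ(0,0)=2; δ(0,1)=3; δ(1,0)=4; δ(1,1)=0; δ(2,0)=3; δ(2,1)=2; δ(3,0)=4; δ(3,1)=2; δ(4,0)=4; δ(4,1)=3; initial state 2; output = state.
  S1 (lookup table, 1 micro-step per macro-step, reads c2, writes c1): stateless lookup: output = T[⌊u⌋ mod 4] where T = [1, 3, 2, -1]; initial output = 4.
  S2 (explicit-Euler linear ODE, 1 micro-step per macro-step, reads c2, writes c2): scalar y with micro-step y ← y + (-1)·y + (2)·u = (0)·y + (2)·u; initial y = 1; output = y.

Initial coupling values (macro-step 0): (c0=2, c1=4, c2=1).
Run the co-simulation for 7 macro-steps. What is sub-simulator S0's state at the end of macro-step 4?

S0 state at macro-step 4 = 4

macro 1: S0 reads c2=1 → after 2×micro: 2; S1 reads c2=1 → after 1×micro: 3; S2 reads c2=1 → after 1×micro: 2 ⇒ (c0=2, c1=3, c2=2)
macro 2: S0 reads c2=2 → after 2×micro: 4; S1 reads c2=2 → after 1×micro: 2; S2 reads c2=2 → after 1×micro: 4 ⇒ (c0=4, c1=2, c2=4)
macro 3: S0 reads c2=4 → after 2×micro: 4; S1 reads c2=4 → after 1×micro: 1; S2 reads c2=4 → after 1×micro: 8 ⇒ (c0=4, c1=1, c2=8)
macro 4: S0 reads c2=8 → after 2×micro: 4; S1 reads c2=8 → after 1×micro: 1; S2 reads c2=8 → after 1×micro: 16 ⇒ (c0=4, c1=1, c2=16)
macro 5: S0 reads c2=16 → after 2×micro: 4; S1 reads c2=16 → after 1×micro: 1; S2 reads c2=16 → after 1×micro: 32 ⇒ (c0=4, c1=1, c2=32)
macro 6: S0 reads c2=32 → after 2×micro: 4; S1 reads c2=32 → after 1×micro: 1; S2 reads c2=32 → after 1×micro: 64 ⇒ (c0=4, c1=1, c2=64)
macro 7: S0 reads c2=64 → after 2×micro: 4; S1 reads c2=64 → after 1×micro: 1; S2 reads c2=64 → after 1×micro: 128 ⇒ (c0=4, c1=1, c2=128)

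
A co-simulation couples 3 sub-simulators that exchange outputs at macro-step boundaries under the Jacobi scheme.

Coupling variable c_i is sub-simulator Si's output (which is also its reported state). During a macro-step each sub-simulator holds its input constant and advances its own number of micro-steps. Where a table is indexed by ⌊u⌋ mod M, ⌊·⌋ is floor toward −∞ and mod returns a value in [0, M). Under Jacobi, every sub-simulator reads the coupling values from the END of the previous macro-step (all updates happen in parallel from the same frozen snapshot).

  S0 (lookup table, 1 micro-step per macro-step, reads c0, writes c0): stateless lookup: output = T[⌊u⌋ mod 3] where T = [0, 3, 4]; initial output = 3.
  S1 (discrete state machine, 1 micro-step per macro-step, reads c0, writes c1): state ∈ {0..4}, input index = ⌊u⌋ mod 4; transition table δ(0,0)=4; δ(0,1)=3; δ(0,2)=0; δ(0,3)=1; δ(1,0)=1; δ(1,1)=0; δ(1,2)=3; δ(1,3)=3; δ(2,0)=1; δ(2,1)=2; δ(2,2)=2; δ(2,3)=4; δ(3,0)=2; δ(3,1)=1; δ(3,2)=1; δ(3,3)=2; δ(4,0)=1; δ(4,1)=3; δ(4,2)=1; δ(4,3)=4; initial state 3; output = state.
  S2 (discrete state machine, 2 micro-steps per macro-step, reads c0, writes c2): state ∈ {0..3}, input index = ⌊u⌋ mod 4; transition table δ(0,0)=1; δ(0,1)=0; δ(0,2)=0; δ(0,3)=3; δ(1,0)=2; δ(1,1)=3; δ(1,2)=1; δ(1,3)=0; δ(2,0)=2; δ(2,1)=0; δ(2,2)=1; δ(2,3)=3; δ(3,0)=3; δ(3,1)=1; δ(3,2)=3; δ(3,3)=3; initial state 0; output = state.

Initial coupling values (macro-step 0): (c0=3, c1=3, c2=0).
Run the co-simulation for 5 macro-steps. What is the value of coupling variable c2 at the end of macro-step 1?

macro 1: S0 reads c0=3 → after 1×micro: 0; S1 reads c0=3 → after 1×micro: 2; S2 reads c0=3 → after 2×micro: 3 ⇒ (c0=0, c1=2, c2=3)
macro 2: S0 reads c0=0 → after 1×micro: 0; S1 reads c0=0 → after 1×micro: 1; S2 reads c0=0 → after 2×micro: 3 ⇒ (c0=0, c1=1, c2=3)
macro 3: S0 reads c0=0 → after 1×micro: 0; S1 reads c0=0 → after 1×micro: 1; S2 reads c0=0 → after 2×micro: 3 ⇒ (c0=0, c1=1, c2=3)
macro 4: S0 reads c0=0 → after 1×micro: 0; S1 reads c0=0 → after 1×micro: 1; S2 reads c0=0 → after 2×micro: 3 ⇒ (c0=0, c1=1, c2=3)
macro 5: S0 reads c0=0 → after 1×micro: 0; S1 reads c0=0 → after 1×micro: 1; S2 reads c0=0 → after 2×micro: 3 ⇒ (c0=0, c1=1, c2=3)

c2 at macro-step 1 = 3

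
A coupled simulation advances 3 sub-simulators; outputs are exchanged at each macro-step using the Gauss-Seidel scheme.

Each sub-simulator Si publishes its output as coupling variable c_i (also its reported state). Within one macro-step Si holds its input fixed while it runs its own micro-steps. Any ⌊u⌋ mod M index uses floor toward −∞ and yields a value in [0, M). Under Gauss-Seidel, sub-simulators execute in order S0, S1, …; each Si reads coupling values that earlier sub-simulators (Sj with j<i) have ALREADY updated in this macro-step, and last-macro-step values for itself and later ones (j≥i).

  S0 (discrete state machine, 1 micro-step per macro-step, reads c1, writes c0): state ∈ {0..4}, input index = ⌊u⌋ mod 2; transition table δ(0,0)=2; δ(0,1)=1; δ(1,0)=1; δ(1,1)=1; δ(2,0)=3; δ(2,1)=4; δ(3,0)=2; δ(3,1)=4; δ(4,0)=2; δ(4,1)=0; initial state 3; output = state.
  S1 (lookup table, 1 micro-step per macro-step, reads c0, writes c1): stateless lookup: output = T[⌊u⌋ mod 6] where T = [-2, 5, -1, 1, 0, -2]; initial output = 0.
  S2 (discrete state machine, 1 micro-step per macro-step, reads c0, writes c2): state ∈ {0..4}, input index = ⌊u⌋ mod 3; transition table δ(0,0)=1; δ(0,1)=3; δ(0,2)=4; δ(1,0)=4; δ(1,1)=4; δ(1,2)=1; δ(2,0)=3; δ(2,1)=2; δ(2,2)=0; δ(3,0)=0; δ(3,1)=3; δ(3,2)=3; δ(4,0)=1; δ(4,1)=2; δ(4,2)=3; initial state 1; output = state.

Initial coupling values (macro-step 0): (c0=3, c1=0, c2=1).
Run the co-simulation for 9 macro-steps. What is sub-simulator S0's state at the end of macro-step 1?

macro 1: S0 reads c1=0 → after 1×micro: 2; S1 reads c0=2 → after 1×micro: -1; S2 reads c0=2 → after 1×micro: 1 ⇒ (c0=2, c1=-1, c2=1)
macro 2: S0 reads c1=-1 → after 1×micro: 4; S1 reads c0=4 → after 1×micro: 0; S2 reads c0=4 → after 1×micro: 4 ⇒ (c0=4, c1=0, c2=4)
macro 3: S0 reads c1=0 → after 1×micro: 2; S1 reads c0=2 → after 1×micro: -1; S2 reads c0=2 → after 1×micro: 3 ⇒ (c0=2, c1=-1, c2=3)
macro 4: S0 reads c1=-1 → after 1×micro: 4; S1 reads c0=4 → after 1×micro: 0; S2 reads c0=4 → after 1×micro: 3 ⇒ (c0=4, c1=0, c2=3)
macro 5: S0 reads c1=0 → after 1×micro: 2; S1 reads c0=2 → after 1×micro: -1; S2 reads c0=2 → after 1×micro: 3 ⇒ (c0=2, c1=-1, c2=3)
macro 6: S0 reads c1=-1 → after 1×micro: 4; S1 reads c0=4 → after 1×micro: 0; S2 reads c0=4 → after 1×micro: 3 ⇒ (c0=4, c1=0, c2=3)
macro 7: S0 reads c1=0 → after 1×micro: 2; S1 reads c0=2 → after 1×micro: -1; S2 reads c0=2 → after 1×micro: 3 ⇒ (c0=2, c1=-1, c2=3)
macro 8: S0 reads c1=-1 → after 1×micro: 4; S1 reads c0=4 → after 1×micro: 0; S2 reads c0=4 → after 1×micro: 3 ⇒ (c0=4, c1=0, c2=3)
macro 9: S0 reads c1=0 → after 1×micro: 2; S1 reads c0=2 → after 1×micro: -1; S2 reads c0=2 → after 1×micro: 3 ⇒ (c0=2, c1=-1, c2=3)

S0 state at macro-step 1 = 2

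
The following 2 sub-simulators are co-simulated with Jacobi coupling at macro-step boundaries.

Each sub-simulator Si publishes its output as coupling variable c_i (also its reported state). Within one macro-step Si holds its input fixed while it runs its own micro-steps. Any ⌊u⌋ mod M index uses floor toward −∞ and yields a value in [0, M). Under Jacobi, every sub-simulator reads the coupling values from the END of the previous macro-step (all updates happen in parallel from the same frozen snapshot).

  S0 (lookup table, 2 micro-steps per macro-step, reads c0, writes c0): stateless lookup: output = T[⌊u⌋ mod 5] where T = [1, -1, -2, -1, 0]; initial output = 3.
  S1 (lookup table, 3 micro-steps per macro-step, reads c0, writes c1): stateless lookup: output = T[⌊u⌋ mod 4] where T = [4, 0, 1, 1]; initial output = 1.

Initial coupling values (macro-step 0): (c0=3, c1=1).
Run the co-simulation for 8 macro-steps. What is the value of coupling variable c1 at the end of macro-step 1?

c1 at macro-step 1 = 1

macro 1: S0 reads c0=3 → after 2×micro: -1; S1 reads c0=3 → after 3×micro: 1 ⇒ (c0=-1, c1=1)
macro 2: S0 reads c0=-1 → after 2×micro: 0; S1 reads c0=-1 → after 3×micro: 1 ⇒ (c0=0, c1=1)
macro 3: S0 reads c0=0 → after 2×micro: 1; S1 reads c0=0 → after 3×micro: 4 ⇒ (c0=1, c1=4)
macro 4: S0 reads c0=1 → after 2×micro: -1; S1 reads c0=1 → after 3×micro: 0 ⇒ (c0=-1, c1=0)
macro 5: S0 reads c0=-1 → after 2×micro: 0; S1 reads c0=-1 → after 3×micro: 1 ⇒ (c0=0, c1=1)
macro 6: S0 reads c0=0 → after 2×micro: 1; S1 reads c0=0 → after 3×micro: 4 ⇒ (c0=1, c1=4)
macro 7: S0 reads c0=1 → after 2×micro: -1; S1 reads c0=1 → after 3×micro: 0 ⇒ (c0=-1, c1=0)
macro 8: S0 reads c0=-1 → after 2×micro: 0; S1 reads c0=-1 → after 3×micro: 1 ⇒ (c0=0, c1=1)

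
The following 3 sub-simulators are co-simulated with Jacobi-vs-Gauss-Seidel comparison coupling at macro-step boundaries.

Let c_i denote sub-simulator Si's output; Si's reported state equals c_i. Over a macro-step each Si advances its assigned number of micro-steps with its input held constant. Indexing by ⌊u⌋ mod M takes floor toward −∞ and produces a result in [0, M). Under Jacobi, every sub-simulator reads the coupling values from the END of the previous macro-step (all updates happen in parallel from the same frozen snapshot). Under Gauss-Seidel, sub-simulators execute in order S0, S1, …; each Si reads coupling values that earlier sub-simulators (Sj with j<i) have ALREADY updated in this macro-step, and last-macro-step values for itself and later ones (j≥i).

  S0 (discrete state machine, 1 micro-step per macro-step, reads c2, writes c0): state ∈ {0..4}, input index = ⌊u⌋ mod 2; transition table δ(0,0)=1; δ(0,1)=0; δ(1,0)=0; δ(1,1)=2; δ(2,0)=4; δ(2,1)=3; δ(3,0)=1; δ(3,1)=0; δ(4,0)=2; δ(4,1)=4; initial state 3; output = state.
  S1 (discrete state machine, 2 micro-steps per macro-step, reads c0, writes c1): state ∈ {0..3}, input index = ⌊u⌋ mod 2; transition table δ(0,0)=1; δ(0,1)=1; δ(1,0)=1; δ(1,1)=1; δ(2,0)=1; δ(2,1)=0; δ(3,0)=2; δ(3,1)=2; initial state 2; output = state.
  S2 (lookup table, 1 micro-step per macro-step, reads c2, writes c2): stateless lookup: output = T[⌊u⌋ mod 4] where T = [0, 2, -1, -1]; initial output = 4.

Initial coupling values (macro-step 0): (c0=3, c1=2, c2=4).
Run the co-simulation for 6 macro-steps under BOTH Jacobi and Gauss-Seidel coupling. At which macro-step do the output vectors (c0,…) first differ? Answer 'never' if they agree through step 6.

[Jacobi] macro 1: S0 reads c2=4 → after 1×micro: 1; S1 reads c0=3 → after 2×micro: 1; S2 reads c2=4 → after 1×micro: 0 ⇒ (c0=1, c1=1, c2=0)
[Jacobi] macro 2: S0 reads c2=0 → after 1×micro: 0; S1 reads c0=1 → after 2×micro: 1; S2 reads c2=0 → after 1×micro: 0 ⇒ (c0=0, c1=1, c2=0)
[Jacobi] macro 3: S0 reads c2=0 → after 1×micro: 1; S1 reads c0=0 → after 2×micro: 1; S2 reads c2=0 → after 1×micro: 0 ⇒ (c0=1, c1=1, c2=0)
[Jacobi] macro 4: S0 reads c2=0 → after 1×micro: 0; S1 reads c0=1 → after 2×micro: 1; S2 reads c2=0 → after 1×micro: 0 ⇒ (c0=0, c1=1, c2=0)
[Jacobi] macro 5: S0 reads c2=0 → after 1×micro: 1; S1 reads c0=0 → after 2×micro: 1; S2 reads c2=0 → after 1×micro: 0 ⇒ (c0=1, c1=1, c2=0)
[Jacobi] macro 6: S0 reads c2=0 → after 1×micro: 0; S1 reads c0=1 → after 2×micro: 1; S2 reads c2=0 → after 1×micro: 0 ⇒ (c0=0, c1=1, c2=0)
[Gauss-Seidel] macro 1: S0 reads c2=4 → after 1×micro: 1; S1 reads c0=1 → after 2×micro: 1; S2 reads c2=4 → after 1×micro: 0 ⇒ (c0=1, c1=1, c2=0)
[Gauss-Seidel] macro 2: S0 reads c2=0 → after 1×micro: 0; S1 reads c0=0 → after 2×micro: 1; S2 reads c2=0 → after 1×micro: 0 ⇒ (c0=0, c1=1, c2=0)
[Gauss-Seidel] macro 3: S0 reads c2=0 → after 1×micro: 1; S1 reads c0=1 → after 2×micro: 1; S2 reads c2=0 → after 1×micro: 0 ⇒ (c0=1, c1=1, c2=0)
[Gauss-Seidel] macro 4: S0 reads c2=0 → after 1×micro: 0; S1 reads c0=0 → after 2×micro: 1; S2 reads c2=0 → after 1×micro: 0 ⇒ (c0=0, c1=1, c2=0)
[Gauss-Seidel] macro 5: S0 reads c2=0 → after 1×micro: 1; S1 reads c0=1 → after 2×micro: 1; S2 reads c2=0 → after 1×micro: 0 ⇒ (c0=1, c1=1, c2=0)
[Gauss-Seidel] macro 6: S0 reads c2=0 → after 1×micro: 0; S1 reads c0=0 → after 2×micro: 1; S2 reads c2=0 → after 1×micro: 0 ⇒ (c0=0, c1=1, c2=0)

first divergence at macro-step: never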